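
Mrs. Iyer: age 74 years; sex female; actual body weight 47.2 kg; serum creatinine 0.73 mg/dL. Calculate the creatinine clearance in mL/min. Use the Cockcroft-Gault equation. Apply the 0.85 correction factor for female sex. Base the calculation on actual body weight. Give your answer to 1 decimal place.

CrCl = (140 − 74) × 47.2 / (72 × 0.73) × 0.85 = 3115.2 / 52.56 × 0.85 ≈ 50.4 mL/min

50.4 mL/min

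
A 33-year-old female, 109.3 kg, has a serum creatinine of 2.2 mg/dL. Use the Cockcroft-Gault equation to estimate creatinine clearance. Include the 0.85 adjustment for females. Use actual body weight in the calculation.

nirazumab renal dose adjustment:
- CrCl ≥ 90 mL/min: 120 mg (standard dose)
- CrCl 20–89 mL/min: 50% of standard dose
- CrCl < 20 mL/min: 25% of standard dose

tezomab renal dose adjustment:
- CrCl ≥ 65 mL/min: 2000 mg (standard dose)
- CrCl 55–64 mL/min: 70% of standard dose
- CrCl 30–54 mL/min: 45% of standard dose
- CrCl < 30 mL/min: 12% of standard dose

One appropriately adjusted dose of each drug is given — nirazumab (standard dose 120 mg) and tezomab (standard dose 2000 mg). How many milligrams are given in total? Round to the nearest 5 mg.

CrCl = (140 − 33) × 109.3 / (72 × 2.2) × 0.85 = 11695.1 / 158.40 × 0.85 ≈ 62.8 mL/min
CrCl ≈ 63 mL/min.
nirazumab: 20–89 mL/min → 50% of 120 mg = 60 mg.
tezomab: 55–64 mL/min → 70% of 2000 mg = 1400 mg.
Total = 60 + 1400 = 1460 mg.

1460 mg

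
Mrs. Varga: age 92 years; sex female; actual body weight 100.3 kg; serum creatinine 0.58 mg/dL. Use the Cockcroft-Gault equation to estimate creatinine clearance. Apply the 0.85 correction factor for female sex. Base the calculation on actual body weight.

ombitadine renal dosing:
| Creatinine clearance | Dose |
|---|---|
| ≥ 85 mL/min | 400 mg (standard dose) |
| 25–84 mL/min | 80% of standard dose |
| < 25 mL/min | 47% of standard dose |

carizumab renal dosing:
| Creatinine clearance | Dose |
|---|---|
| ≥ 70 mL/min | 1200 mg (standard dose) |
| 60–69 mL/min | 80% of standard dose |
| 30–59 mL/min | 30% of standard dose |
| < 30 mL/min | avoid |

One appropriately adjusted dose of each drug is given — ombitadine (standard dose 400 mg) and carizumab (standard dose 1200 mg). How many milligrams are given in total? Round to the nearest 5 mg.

CrCl = (140 − 92) × 100.3 / (72 × 0.58) × 0.85 = 4814.4 / 41.76 × 0.85 ≈ 98.0 mL/min
CrCl ≈ 98 mL/min.
ombitadine: ≥ 85 mL/min → 100% of 400 mg = 400 mg.
carizumab: ≥ 70 mL/min → 100% of 1200 mg = 1200 mg.
Total = 400 + 1200 = 1600 mg.

1600 mg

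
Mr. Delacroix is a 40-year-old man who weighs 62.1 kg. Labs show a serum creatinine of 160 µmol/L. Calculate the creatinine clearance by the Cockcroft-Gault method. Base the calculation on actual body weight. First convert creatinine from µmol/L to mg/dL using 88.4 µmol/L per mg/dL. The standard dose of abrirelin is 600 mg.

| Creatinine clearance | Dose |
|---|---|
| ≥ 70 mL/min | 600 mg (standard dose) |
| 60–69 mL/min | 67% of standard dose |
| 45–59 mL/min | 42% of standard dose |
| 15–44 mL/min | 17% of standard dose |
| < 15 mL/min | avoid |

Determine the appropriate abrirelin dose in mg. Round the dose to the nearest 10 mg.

250 mg

SCr = 160 / 88.4 = 1.81 mg/dL
CrCl = (140 − 40) × 62.1 / (72 × 1.81) = 6210.0 / 130.32 ≈ 47.7 mL/min
CrCl ≈ 48 mL/min → bracket 45–59 mL/min.
42% of 600 mg = 252 mg → 250 mg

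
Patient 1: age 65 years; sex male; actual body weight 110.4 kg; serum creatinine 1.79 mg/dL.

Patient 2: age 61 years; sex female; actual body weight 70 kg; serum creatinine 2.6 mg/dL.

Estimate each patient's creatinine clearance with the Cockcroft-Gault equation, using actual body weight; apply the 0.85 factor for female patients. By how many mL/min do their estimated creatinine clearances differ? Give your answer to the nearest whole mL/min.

Patient 1: CrCl = (140 − 65) × 110.4 / (72 × 1.79) = 8280.0 / 128.88 ≈ 64.2 mL/min
Patient 2: CrCl = (140 − 61) × 70 / (72 × 2.6) × 0.85 = 5530.0 / 187.20 × 0.85 ≈ 25.1 mL/min
|64.2 − 25.1| = 39.1 mL/min

39 mL/min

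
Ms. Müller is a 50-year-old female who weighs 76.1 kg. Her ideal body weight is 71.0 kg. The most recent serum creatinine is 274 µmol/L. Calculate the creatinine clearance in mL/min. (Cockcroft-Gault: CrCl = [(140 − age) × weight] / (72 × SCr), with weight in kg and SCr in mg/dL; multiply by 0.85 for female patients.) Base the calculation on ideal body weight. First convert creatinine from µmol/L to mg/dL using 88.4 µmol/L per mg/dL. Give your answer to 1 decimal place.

24.3 mL/min

SCr = 274 / 88.4 = 3.1 mg/dL
CrCl = (140 − 50) × 71 / (72 × 3.1) × 0.85 = 6390.0 / 223.20 × 0.85 ≈ 24.3 mL/min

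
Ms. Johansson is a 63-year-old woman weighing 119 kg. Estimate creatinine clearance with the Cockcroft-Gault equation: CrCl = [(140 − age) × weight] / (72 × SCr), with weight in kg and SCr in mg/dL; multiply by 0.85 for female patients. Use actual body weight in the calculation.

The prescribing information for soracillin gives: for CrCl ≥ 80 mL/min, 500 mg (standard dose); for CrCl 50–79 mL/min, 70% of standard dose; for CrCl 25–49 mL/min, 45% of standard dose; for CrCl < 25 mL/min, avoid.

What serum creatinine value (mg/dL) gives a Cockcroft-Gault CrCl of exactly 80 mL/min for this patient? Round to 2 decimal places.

Standard dose requires CrCl ≥ 80 mL/min.
Set (140 − 63) × 119 × 0.85 / (72 × SCr) = 80
SCr = (140 − 63) × 119 × 0.85 / (72 × 80) = 1.352 mg/dL

1.35 mg/dL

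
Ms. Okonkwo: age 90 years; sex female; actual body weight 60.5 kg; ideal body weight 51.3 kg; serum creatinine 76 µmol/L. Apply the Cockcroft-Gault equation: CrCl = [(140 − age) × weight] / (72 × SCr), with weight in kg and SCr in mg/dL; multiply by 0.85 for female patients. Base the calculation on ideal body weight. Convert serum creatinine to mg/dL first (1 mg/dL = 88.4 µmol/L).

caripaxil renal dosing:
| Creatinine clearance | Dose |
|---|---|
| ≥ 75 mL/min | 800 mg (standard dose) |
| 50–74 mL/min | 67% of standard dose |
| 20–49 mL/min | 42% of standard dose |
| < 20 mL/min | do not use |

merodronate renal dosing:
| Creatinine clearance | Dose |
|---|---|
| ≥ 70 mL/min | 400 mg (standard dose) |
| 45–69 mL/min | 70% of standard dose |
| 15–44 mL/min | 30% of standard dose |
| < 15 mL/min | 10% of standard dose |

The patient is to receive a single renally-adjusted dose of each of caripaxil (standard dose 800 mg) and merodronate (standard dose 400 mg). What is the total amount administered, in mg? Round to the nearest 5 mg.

SCr = 76 / 88.4 = 0.86 mg/dL
CrCl = (140 − 90) × 51.3 / (72 × 0.86) × 0.85 = 2565.0 / 61.92 × 0.85 ≈ 35.2 mL/min
CrCl ≈ 35 mL/min.
caripaxil: 20–49 mL/min → 42% of 800 mg = 336 mg.
merodronate: 15–44 mL/min → 30% of 400 mg = 120 mg.
Total = 336 + 120 = 456 mg.

455 mg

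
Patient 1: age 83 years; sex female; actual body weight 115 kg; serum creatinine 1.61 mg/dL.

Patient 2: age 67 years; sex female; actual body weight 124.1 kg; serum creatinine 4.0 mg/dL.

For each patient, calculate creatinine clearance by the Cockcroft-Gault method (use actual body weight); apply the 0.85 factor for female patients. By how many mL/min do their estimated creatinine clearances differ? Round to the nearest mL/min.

Patient 1: CrCl = (140 − 83) × 115 / (72 × 1.61) × 0.85 = 6555.0 / 115.92 × 0.85 ≈ 48.1 mL/min
Patient 2: CrCl = (140 − 67) × 124.1 / (72 × 4) × 0.85 = 9059.3 / 288.00 × 0.85 ≈ 26.7 mL/min
|48.1 − 26.7| = 21.4 mL/min

21 mL/min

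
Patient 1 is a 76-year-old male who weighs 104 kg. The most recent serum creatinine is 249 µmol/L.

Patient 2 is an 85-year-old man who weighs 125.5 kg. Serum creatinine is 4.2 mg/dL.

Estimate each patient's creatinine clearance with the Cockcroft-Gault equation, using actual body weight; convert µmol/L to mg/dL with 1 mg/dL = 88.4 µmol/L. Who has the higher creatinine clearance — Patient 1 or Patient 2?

Patient 1

Patient 1: SCr = 249 / 88.4 = 2.817 mg/dL
Patient 1: CrCl = (140 − 76) × 104 / (72 × 2.817) = 6656.0 / 202.82 ≈ 32.8 mL/min
Patient 2: CrCl = (140 − 85) × 125.5 / (72 × 4.2) = 6902.5 / 302.40 ≈ 22.8 mL/min
32.8 vs 22.8 mL/min → Patient 1 is higher.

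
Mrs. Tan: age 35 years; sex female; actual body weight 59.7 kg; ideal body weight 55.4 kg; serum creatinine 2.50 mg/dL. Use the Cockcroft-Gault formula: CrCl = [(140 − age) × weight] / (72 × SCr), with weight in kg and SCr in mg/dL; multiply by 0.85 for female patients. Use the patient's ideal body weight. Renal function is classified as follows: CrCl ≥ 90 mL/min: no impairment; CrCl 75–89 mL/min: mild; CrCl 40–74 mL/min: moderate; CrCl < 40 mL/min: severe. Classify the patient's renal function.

severe

CrCl = (140 − 35) × 55.4 / (72 × 2.5) × 0.85 = 5817.0 / 180.00 × 0.85 ≈ 27.5 mL/min
27 mL/min falls in the 'severe' range.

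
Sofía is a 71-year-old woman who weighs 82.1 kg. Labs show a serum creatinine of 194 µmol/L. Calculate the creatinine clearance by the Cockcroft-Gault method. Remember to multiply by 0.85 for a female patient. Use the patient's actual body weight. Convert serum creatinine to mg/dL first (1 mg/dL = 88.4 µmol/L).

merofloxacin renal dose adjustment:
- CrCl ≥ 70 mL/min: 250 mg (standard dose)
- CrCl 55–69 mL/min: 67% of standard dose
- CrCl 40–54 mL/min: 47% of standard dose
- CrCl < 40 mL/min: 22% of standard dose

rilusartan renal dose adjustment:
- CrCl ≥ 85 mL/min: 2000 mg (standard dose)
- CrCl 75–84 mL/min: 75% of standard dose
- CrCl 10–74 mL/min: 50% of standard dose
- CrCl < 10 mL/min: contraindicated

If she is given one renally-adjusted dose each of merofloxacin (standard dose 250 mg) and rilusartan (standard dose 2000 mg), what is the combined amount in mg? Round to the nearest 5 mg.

SCr = 194 / 88.4 = 2.195 mg/dL
CrCl = (140 − 71) × 82.1 / (72 × 2.195) × 0.85 = 5664.9 / 158.04 × 0.85 ≈ 30.5 mL/min
CrCl ≈ 30 mL/min.
merofloxacin: < 40 mL/min → 22% of 250 mg = 55 mg.
rilusartan: 10–74 mL/min → 50% of 2000 mg = 1000 mg.
Total = 55 + 1000 = 1055 mg.

1055 mg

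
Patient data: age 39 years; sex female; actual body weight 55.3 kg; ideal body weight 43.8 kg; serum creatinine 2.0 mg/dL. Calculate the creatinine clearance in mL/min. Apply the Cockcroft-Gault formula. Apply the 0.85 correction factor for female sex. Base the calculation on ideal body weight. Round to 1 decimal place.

26.1 mL/min

CrCl = (140 − 39) × 43.8 / (72 × 2) × 0.85 = 4423.8 / 144.00 × 0.85 ≈ 26.1 mL/min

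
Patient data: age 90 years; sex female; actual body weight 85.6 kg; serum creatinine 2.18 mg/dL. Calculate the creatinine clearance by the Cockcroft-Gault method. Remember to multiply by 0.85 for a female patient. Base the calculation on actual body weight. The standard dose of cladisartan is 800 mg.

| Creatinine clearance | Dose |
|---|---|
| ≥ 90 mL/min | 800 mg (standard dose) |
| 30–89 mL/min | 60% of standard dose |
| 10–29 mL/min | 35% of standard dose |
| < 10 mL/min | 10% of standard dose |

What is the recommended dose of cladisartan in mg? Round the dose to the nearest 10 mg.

CrCl = (140 − 90) × 85.6 / (72 × 2.18) × 0.85 = 4280.0 / 156.96 × 0.85 ≈ 23.2 mL/min
CrCl ≈ 23 mL/min → bracket 10–29 mL/min.
35% of 800 mg = 280 mg

280 mg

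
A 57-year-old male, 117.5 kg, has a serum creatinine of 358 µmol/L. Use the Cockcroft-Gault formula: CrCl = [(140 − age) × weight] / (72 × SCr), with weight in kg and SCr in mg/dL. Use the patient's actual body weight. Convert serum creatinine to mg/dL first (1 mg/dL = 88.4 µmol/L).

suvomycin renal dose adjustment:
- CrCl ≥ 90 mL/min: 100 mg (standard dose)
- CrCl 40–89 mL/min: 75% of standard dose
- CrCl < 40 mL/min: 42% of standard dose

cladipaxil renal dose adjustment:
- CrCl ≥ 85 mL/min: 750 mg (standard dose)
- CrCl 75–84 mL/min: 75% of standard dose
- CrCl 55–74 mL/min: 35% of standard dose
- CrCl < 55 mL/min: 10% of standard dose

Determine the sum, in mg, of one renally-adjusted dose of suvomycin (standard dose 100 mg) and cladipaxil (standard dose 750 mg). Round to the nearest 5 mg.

SCr = 358 / 88.4 = 4.05 mg/dL
CrCl = (140 − 57) × 117.5 / (72 × 4.05) = 9752.5 / 291.60 ≈ 33.4 mL/min
CrCl ≈ 33 mL/min.
suvomycin: < 40 mL/min → 42% of 100 mg = 42 mg.
cladipaxil: < 55 mL/min → 10% of 750 mg = 75 mg.
Total = 42 + 75 = 117 mg.

115 mg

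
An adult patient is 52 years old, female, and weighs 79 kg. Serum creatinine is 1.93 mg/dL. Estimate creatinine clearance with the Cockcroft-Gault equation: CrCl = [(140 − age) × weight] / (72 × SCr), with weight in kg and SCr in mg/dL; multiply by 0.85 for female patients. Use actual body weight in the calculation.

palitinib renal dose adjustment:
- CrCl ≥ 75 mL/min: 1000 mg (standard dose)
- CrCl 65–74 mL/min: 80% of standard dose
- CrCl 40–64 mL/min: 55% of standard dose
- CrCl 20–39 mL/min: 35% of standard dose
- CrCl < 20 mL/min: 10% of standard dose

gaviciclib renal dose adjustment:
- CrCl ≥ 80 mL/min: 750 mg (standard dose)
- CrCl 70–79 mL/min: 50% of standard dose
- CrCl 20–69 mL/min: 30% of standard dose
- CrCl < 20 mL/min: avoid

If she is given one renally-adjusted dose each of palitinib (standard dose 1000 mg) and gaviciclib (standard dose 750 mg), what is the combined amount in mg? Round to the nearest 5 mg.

CrCl = (140 − 52) × 79 / (72 × 1.93) × 0.85 = 6952.0 / 138.96 × 0.85 ≈ 42.5 mL/min
CrCl ≈ 43 mL/min.
palitinib: 40–64 mL/min → 55% of 1000 mg = 550 mg.
gaviciclib: 20–69 mL/min → 30% of 750 mg = 225 mg.
Total = 550 + 225 = 775 mg.

775 mg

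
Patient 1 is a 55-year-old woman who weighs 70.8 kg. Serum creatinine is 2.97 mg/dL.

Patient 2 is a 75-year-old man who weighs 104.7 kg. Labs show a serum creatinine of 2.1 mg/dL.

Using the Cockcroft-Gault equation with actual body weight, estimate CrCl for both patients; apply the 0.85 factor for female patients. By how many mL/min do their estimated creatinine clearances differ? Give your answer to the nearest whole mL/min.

21 mL/min

Patient 1: CrCl = (140 − 55) × 70.8 / (72 × 2.97) × 0.85 = 6018.0 / 213.84 × 0.85 ≈ 23.9 mL/min
Patient 2: CrCl = (140 − 75) × 104.7 / (72 × 2.1) = 6805.5 / 151.20 ≈ 45.0 mL/min
|23.9 − 45.0| = 21.1 mL/min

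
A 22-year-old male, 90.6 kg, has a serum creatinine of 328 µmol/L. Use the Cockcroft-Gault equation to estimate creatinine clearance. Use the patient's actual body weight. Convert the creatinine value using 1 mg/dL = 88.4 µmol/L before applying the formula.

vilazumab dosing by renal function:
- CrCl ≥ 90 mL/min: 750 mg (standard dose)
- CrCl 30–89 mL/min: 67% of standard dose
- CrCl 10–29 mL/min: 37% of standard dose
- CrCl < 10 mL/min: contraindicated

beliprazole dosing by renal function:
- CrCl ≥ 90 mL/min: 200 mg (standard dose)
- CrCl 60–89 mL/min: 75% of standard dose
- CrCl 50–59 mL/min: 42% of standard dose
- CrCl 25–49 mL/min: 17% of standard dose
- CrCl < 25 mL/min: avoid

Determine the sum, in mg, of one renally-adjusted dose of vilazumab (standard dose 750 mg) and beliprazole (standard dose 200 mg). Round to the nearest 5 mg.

SCr = 328 / 88.4 = 3.71 mg/dL
CrCl = (140 − 22) × 90.6 / (72 × 3.71) = 10690.8 / 267.12 ≈ 40.0 mL/min
CrCl ≈ 40 mL/min.
vilazumab: 30–89 mL/min → 67% of 750 mg = 502.5 mg.
beliprazole: 25–49 mL/min → 17% of 200 mg = 34 mg.
Total = 502.5 + 34 = 536.5 mg.

535 mg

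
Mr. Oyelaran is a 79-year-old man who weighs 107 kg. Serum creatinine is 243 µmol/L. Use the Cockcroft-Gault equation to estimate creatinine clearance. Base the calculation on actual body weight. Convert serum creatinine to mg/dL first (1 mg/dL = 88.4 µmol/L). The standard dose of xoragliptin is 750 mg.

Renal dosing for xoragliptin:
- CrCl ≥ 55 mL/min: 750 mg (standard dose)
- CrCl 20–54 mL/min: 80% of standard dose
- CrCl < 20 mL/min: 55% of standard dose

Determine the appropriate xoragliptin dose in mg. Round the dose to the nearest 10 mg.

600 mg

SCr = 243 / 88.4 = 2.749 mg/dL
CrCl = (140 − 79) × 107 / (72 × 2.749) = 6527.0 / 197.93 ≈ 33.0 mL/min
CrCl ≈ 33 mL/min → bracket 20–54 mL/min.
80% of 750 mg = 600 mg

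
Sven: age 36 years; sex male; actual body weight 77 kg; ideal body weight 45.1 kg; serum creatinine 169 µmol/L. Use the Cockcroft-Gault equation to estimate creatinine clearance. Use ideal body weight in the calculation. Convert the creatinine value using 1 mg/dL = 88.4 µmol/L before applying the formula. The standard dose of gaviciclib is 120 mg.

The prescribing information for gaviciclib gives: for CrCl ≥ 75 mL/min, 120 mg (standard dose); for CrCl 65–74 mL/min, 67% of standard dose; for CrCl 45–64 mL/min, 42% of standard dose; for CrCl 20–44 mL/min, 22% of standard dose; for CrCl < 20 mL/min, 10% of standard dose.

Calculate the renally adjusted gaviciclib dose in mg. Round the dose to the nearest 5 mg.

SCr = 169 / 88.4 = 1.912 mg/dL
CrCl = (140 − 36) × 45.1 / (72 × 1.912) = 4690.4 / 137.66 ≈ 34.1 mL/min
CrCl ≈ 34 mL/min → bracket 20–44 mL/min.
22% of 120 mg = 26.4 mg → 25 mg

25 mg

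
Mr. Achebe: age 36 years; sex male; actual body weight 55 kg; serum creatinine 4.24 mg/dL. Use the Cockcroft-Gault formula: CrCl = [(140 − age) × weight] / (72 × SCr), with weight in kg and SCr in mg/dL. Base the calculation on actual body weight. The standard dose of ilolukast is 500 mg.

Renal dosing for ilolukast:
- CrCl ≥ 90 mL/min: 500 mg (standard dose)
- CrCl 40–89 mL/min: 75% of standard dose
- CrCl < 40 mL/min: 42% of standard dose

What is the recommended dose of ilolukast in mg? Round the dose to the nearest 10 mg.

CrCl = (140 − 36) × 55 / (72 × 4.24) = 5720.0 / 305.28 ≈ 18.7 mL/min
CrCl ≈ 19 mL/min → bracket < 40 mL/min.
42% of 500 mg = 210 mg

210 mg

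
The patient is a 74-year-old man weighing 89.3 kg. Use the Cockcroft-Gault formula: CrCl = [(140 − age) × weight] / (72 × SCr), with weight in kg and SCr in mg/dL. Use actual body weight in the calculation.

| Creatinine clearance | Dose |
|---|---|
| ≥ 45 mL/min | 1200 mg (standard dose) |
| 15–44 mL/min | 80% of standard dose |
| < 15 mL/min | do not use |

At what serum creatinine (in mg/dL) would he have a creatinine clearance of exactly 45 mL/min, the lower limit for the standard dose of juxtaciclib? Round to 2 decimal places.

Standard dose requires CrCl ≥ 45 mL/min.
Set (140 − 74) × 89.3 / (72 × SCr) = 45
SCr = (140 − 74) × 89.3 / (72 × 45) = 1.819 mg/dL

1.82 mg/dL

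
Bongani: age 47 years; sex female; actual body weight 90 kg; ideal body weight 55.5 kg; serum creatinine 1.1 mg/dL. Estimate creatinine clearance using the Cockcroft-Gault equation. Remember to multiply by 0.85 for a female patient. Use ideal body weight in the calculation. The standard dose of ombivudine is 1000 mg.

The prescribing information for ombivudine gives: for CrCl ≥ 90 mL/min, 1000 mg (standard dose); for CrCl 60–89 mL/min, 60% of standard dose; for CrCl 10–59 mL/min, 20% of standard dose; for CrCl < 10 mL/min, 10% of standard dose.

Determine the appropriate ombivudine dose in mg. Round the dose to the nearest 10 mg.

200 mg

CrCl = (140 − 47) × 55.5 / (72 × 1.1) × 0.85 = 5161.5 / 79.20 × 0.85 ≈ 55.4 mL/min
CrCl ≈ 55 mL/min → bracket 10–59 mL/min.
20% of 1000 mg = 200 mg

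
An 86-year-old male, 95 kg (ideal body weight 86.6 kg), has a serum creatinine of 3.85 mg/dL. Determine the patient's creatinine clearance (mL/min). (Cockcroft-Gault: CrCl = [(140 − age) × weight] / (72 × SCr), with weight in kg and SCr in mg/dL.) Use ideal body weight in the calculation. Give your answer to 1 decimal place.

CrCl = (140 − 86) × 86.6 / (72 × 3.85) = 4676.4 / 277.20 ≈ 16.9 mL/min

16.9 mL/min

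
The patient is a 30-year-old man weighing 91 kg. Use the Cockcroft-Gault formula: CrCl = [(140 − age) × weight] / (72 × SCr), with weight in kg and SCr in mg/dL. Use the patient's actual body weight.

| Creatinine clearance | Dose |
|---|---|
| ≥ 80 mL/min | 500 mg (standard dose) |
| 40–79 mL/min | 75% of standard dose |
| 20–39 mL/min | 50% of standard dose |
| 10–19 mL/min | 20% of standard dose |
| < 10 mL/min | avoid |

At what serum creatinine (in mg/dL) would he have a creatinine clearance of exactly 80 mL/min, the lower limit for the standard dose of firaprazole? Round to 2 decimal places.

1.74 mg/dL

Standard dose requires CrCl ≥ 80 mL/min.
Set (140 − 30) × 91 / (72 × SCr) = 80
SCr = (140 − 30) × 91 / (72 × 80) = 1.738 mg/dL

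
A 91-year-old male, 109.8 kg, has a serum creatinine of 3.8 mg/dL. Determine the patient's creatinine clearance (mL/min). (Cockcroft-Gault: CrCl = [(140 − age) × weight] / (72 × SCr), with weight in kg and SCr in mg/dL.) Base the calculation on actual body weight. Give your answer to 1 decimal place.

CrCl = (140 − 91) × 109.8 / (72 × 3.8) = 5380.2 / 273.60 ≈ 19.7 mL/min

19.7 mL/min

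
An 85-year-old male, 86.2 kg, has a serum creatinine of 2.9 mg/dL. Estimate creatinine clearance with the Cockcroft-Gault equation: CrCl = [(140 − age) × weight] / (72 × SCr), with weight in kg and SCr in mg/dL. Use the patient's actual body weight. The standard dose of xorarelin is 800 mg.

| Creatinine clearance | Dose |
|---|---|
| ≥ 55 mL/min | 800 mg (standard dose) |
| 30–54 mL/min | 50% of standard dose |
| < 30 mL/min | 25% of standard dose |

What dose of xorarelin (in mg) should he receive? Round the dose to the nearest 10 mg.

CrCl = (140 − 85) × 86.2 / (72 × 2.9) = 4741.0 / 208.80 ≈ 22.7 mL/min
CrCl ≈ 23 mL/min → bracket < 30 mL/min.
25% of 800 mg = 200 mg

200 mg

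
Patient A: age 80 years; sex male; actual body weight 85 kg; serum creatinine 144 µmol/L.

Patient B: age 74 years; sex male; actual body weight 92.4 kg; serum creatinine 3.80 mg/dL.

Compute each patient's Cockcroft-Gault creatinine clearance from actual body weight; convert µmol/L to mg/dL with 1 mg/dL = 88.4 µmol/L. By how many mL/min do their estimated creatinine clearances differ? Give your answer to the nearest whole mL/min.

Patient A: SCr = 144 / 88.4 = 1.629 mg/dL
Patient A: CrCl = (140 − 80) × 85 / (72 × 1.629) = 5100.0 / 117.29 ≈ 43.5 mL/min
Patient B: CrCl = (140 − 74) × 92.4 / (72 × 3.8) = 6098.4 / 273.60 ≈ 22.3 mL/min
|43.5 − 22.3| = 21.2 mL/min

21 mL/min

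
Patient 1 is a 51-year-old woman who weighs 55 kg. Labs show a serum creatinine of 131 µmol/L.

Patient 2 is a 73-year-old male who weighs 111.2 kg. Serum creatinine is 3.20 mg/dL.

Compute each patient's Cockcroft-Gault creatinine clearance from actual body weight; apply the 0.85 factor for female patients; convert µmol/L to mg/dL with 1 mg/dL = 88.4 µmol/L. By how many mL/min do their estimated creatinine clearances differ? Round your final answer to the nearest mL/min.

7 mL/min

Patient 1: SCr = 131 / 88.4 = 1.482 mg/dL
Patient 1: CrCl = (140 − 51) × 55 / (72 × 1.482) × 0.85 = 4895.0 / 106.70 × 0.85 ≈ 39.0 mL/min
Patient 2: CrCl = (140 − 73) × 111.2 / (72 × 3.2) = 7450.4 / 230.40 ≈ 32.3 mL/min
|39.0 − 32.3| = 6.7 mL/min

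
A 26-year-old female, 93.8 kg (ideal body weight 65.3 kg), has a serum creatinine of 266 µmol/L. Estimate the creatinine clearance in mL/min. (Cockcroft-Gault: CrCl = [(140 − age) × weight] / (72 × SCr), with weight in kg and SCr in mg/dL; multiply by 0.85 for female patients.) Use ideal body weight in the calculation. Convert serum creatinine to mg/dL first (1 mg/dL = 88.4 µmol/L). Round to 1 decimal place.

SCr = 266 / 88.4 = 3.009 mg/dL
CrCl = (140 − 26) × 65.3 / (72 × 3.009) × 0.85 = 7444.2 / 216.65 × 0.85 ≈ 29.2 mL/min

29.2 mL/min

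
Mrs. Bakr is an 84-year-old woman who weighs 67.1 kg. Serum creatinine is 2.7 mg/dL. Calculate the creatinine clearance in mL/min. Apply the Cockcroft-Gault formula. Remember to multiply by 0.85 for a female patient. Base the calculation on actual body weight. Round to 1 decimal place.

CrCl = (140 − 84) × 67.1 / (72 × 2.7) × 0.85 = 3757.6 / 194.40 × 0.85 ≈ 16.4 mL/min

16.4 mL/min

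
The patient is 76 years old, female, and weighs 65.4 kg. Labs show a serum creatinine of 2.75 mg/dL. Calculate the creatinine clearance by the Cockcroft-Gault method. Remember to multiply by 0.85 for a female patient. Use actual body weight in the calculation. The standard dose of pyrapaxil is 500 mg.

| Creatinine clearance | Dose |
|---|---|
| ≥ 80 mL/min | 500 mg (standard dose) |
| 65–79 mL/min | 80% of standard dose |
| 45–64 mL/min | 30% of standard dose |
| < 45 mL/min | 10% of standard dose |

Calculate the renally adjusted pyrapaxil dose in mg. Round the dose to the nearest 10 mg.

CrCl = (140 − 76) × 65.4 / (72 × 2.75) × 0.85 = 4185.6 / 198.00 × 0.85 ≈ 18.0 mL/min
CrCl ≈ 18 mL/min → bracket < 45 mL/min.
10% of 500 mg = 50 mg

50 mg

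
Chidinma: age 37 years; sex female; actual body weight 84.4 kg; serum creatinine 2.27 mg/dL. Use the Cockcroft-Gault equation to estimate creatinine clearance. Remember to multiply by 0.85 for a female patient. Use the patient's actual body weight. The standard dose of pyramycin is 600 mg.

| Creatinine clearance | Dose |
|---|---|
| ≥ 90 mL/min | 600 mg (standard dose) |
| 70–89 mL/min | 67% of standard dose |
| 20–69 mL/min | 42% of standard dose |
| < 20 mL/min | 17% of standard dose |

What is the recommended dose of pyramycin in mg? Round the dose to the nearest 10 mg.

250 mg

CrCl = (140 − 37) × 84.4 / (72 × 2.27) × 0.85 = 8693.2 / 163.44 × 0.85 ≈ 45.2 mL/min
CrCl ≈ 45 mL/min → bracket 20–69 mL/min.
42% of 600 mg = 252 mg → 250 mg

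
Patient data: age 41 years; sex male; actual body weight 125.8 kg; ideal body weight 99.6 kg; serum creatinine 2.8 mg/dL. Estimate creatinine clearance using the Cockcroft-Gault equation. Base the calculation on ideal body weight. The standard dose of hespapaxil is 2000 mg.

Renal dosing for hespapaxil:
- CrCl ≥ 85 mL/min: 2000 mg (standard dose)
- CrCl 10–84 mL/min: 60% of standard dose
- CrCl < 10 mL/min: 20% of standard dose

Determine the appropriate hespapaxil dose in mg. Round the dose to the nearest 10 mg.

CrCl = (140 − 41) × 99.6 / (72 × 2.8) = 9860.4 / 201.60 ≈ 48.9 mL/min
CrCl ≈ 49 mL/min → bracket 10–84 mL/min.
60% of 2000 mg = 1200 mg

1200 mg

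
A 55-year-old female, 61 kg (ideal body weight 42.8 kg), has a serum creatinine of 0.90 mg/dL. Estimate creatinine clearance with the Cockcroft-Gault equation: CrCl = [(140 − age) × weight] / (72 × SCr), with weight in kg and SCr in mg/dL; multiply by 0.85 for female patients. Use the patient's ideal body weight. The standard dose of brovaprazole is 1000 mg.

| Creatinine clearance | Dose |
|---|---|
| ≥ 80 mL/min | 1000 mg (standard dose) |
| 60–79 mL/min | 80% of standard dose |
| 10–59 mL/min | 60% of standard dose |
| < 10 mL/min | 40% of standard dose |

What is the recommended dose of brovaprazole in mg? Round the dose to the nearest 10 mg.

600 mg

CrCl = (140 − 55) × 42.8 / (72 × 0.9) × 0.85 = 3638.0 / 64.80 × 0.85 ≈ 47.7 mL/min
CrCl ≈ 48 mL/min → bracket 10–59 mL/min.
60% of 1000 mg = 600 mg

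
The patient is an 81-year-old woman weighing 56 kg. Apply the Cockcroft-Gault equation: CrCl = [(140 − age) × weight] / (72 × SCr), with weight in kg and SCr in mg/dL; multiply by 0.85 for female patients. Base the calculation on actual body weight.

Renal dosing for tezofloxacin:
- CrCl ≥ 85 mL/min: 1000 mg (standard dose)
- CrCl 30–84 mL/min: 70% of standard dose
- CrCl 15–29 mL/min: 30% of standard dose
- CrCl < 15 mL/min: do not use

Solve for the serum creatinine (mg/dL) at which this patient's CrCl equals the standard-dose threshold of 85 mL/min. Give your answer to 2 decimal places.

0.46 mg/dL

Standard dose requires CrCl ≥ 85 mL/min.
Set (140 − 81) × 56 × 0.85 / (72 × SCr) = 85
SCr = (140 − 81) × 56 × 0.85 / (72 × 85) = 0.459 mg/dL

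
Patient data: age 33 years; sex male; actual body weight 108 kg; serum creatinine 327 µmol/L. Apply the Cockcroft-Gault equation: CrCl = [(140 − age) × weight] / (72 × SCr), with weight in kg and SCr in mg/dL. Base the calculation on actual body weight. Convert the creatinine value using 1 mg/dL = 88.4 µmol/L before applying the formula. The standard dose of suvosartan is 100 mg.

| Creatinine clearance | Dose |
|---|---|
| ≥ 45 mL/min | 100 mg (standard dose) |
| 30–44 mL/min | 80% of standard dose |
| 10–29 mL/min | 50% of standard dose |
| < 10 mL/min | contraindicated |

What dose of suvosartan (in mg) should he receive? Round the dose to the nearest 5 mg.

SCr = 327 / 88.4 = 3.699 mg/dL
CrCl = (140 − 33) × 108 / (72 × 3.699) = 11556.0 / 266.33 ≈ 43.4 mL/min
CrCl ≈ 43 mL/min → bracket 30–44 mL/min.
80% of 100 mg = 80 mg

80 mg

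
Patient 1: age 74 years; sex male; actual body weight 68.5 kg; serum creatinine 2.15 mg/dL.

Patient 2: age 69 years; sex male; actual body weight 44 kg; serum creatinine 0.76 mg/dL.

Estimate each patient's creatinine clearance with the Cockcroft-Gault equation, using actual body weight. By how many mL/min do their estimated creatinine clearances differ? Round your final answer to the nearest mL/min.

28 mL/min

Patient 1: CrCl = (140 − 74) × 68.5 / (72 × 2.15) = 4521.0 / 154.80 ≈ 29.2 mL/min
Patient 2: CrCl = (140 − 69) × 44 / (72 × 0.76) = 3124.0 / 54.72 ≈ 57.1 mL/min
|29.2 − 57.1| = 27.9 mL/min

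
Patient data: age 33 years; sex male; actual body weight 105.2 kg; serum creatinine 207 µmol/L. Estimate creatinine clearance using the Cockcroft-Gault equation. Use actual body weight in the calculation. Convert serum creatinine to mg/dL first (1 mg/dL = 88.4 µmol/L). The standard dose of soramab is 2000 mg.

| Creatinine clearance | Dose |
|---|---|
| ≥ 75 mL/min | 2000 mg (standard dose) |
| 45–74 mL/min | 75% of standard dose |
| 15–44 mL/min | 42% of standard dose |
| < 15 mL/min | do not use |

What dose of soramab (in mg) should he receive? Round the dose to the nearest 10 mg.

1500 mg

SCr = 207 / 88.4 = 2.342 mg/dL
CrCl = (140 − 33) × 105.2 / (72 × 2.342) = 11256.4 / 168.62 ≈ 66.8 mL/min
CrCl ≈ 67 mL/min → bracket 45–74 mL/min.
75% of 2000 mg = 1500 mg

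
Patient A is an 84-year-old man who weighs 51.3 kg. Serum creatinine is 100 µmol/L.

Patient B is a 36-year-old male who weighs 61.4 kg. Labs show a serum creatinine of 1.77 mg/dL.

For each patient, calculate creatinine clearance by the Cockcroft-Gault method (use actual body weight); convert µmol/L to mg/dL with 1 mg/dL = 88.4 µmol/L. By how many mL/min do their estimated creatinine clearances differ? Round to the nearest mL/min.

15 mL/min

Patient A: SCr = 100 / 88.4 = 1.131 mg/dL
Patient A: CrCl = (140 − 84) × 51.3 / (72 × 1.131) = 2872.8 / 81.43 ≈ 35.3 mL/min
Patient B: CrCl = (140 − 36) × 61.4 / (72 × 1.77) = 6385.6 / 127.44 ≈ 50.1 mL/min
|35.3 − 50.1| = 14.8 mL/min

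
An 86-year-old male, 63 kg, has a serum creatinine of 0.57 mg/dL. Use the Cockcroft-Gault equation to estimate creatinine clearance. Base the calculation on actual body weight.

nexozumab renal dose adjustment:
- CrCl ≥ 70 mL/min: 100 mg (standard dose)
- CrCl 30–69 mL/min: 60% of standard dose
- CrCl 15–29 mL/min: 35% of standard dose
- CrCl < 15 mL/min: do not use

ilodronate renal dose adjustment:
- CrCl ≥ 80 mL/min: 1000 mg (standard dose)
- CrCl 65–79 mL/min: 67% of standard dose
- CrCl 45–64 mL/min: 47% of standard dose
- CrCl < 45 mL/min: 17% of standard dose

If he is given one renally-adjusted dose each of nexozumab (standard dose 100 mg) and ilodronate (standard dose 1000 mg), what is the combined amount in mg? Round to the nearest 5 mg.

1100 mg

CrCl = (140 − 86) × 63 / (72 × 0.57) = 3402.0 / 41.04 ≈ 82.9 mL/min
CrCl ≈ 83 mL/min.
nexozumab: ≥ 70 mL/min → 100% of 100 mg = 100 mg.
ilodronate: ≥ 80 mL/min → 100% of 1000 mg = 1000 mg.
Total = 100 + 1000 = 1100 mg.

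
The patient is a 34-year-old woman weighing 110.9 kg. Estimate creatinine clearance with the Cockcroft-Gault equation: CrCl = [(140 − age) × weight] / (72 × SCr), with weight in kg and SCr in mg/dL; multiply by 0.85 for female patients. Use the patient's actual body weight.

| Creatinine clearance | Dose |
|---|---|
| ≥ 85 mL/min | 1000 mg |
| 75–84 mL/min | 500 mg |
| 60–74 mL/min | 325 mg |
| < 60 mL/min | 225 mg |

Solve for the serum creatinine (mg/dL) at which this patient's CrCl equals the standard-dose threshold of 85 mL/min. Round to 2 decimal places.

Standard dose requires CrCl ≥ 85 mL/min.
Set (140 − 34) × 110.9 × 0.85 / (72 × SCr) = 85
SCr = (140 − 34) × 110.9 × 0.85 / (72 × 85) = 1.633 mg/dL

1.63 mg/dL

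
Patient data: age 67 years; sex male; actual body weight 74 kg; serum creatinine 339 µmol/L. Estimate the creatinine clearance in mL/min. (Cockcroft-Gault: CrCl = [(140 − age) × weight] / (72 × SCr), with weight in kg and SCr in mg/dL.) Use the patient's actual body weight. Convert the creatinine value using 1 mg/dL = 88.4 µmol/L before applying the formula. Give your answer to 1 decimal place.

SCr = 339 / 88.4 = 3.835 mg/dL
CrCl = (140 − 67) × 74 / (72 × 3.835) = 5402.0 / 276.12 ≈ 19.6 mL/min

19.6 mL/min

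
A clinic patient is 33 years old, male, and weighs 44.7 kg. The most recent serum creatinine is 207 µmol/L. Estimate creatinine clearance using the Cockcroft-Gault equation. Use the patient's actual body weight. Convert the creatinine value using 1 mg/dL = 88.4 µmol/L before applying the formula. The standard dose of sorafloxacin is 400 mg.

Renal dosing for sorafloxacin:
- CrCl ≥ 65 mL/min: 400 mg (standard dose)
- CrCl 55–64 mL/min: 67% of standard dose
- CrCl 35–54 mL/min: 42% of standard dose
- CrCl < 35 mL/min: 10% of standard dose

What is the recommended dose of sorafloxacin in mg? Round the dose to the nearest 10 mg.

SCr = 207 / 88.4 = 2.342 mg/dL
CrCl = (140 − 33) × 44.7 / (72 × 2.342) = 4782.9 / 168.62 ≈ 28.4 mL/min
CrCl ≈ 28 mL/min → bracket < 35 mL/min.
10% of 400 mg = 40 mg

40 mg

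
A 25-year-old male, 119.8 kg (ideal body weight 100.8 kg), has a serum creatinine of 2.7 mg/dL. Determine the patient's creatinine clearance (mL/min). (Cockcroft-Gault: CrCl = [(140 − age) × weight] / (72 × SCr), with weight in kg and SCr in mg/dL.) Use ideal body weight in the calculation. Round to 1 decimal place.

59.6 mL/min

CrCl = (140 − 25) × 100.8 / (72 × 2.7) = 11592.0 / 194.40 ≈ 59.6 mL/min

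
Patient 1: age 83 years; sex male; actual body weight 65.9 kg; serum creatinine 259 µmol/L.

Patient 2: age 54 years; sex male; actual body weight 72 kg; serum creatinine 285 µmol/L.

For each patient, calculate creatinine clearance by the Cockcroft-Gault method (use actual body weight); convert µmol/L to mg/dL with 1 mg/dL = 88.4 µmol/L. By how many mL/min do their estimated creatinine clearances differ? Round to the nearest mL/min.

9 mL/min

Patient 1: SCr = 259 / 88.4 = 2.93 mg/dL
Patient 1: CrCl = (140 − 83) × 65.9 / (72 × 2.93) = 3756.3 / 210.96 ≈ 17.8 mL/min
Patient 2: SCr = 285 / 88.4 = 3.224 mg/dL
Patient 2: CrCl = (140 − 54) × 72 / (72 × 3.224) = 6192.0 / 232.13 ≈ 26.7 mL/min
|17.8 − 26.7| = 8.9 mL/min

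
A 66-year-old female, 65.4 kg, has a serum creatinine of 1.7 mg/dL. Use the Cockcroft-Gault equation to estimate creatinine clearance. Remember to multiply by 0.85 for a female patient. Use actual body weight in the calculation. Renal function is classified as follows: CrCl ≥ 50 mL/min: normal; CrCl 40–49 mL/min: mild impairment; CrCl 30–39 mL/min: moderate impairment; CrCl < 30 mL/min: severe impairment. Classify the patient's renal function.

CrCl = (140 − 66) × 65.4 / (72 × 1.7) × 0.85 = 4839.6 / 122.40 × 0.85 ≈ 33.6 mL/min
34 mL/min falls in the 'moderate impairment' range.

moderate impairment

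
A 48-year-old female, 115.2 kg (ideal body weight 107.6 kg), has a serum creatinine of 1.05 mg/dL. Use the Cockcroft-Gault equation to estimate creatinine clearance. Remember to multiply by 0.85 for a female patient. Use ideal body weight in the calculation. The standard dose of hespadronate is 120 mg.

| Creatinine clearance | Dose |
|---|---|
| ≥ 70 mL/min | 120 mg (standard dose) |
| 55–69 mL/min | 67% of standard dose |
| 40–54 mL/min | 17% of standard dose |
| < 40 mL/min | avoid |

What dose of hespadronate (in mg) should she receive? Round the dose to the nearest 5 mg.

120 mg

CrCl = (140 − 48) × 107.6 / (72 × 1.05) × 0.85 = 9899.2 / 75.60 × 0.85 ≈ 111.3 mL/min
CrCl ≈ 111 mL/min → bracket ≥ 70 mL/min.
100% of 120 mg = 120 mg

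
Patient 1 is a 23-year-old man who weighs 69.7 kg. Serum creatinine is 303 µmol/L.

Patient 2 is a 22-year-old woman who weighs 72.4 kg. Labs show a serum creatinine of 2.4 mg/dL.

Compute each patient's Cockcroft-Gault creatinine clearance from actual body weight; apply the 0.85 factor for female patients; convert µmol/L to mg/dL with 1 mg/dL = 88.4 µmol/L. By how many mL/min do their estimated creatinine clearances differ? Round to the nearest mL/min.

9 mL/min

Patient 1: SCr = 303 / 88.4 = 3.428 mg/dL
Patient 1: CrCl = (140 − 23) × 69.7 / (72 × 3.428) = 8154.9 / 246.82 ≈ 33.0 mL/min
Patient 2: CrCl = (140 − 22) × 72.4 / (72 × 2.4) × 0.85 = 8543.2 / 172.80 × 0.85 ≈ 42.0 mL/min
|33.0 − 42.0| = 9.0 mL/min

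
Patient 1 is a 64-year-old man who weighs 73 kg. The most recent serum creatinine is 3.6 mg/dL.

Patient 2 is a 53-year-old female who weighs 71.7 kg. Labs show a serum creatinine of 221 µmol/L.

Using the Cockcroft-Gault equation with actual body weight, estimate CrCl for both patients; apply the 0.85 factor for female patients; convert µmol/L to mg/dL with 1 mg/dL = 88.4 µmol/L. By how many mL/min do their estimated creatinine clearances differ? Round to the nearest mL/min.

8 mL/min

Patient 1: CrCl = (140 − 64) × 73 / (72 × 3.6) = 5548.0 / 259.20 ≈ 21.4 mL/min
Patient 2: SCr = 221 / 88.4 = 2.5 mg/dL
Patient 2: CrCl = (140 − 53) × 71.7 / (72 × 2.5) × 0.85 = 6237.9 / 180.00 × 0.85 ≈ 29.5 mL/min
|21.4 − 29.5| = 8.1 mL/min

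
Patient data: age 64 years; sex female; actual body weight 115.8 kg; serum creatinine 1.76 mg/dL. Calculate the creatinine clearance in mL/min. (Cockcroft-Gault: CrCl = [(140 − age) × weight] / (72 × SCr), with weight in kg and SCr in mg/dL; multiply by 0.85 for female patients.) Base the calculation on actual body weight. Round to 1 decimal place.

CrCl = (140 − 64) × 115.8 / (72 × 1.76) × 0.85 = 8800.8 / 126.72 × 0.85 ≈ 59.0 mL/min

59.0 mL/min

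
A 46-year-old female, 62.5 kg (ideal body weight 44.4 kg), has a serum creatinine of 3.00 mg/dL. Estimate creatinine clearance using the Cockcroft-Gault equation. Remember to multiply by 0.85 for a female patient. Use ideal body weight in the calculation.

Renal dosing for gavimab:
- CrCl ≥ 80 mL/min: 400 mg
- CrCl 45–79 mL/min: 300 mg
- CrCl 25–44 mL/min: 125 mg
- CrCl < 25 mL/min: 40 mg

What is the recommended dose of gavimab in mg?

40 mg

CrCl = (140 − 46) × 44.4 / (72 × 3) × 0.85 = 4173.6 / 216.00 × 0.85 ≈ 16.4 mL/min
CrCl ≈ 16 mL/min → bracket < 25 mL/min.
Dose for this bracket: 40 mg.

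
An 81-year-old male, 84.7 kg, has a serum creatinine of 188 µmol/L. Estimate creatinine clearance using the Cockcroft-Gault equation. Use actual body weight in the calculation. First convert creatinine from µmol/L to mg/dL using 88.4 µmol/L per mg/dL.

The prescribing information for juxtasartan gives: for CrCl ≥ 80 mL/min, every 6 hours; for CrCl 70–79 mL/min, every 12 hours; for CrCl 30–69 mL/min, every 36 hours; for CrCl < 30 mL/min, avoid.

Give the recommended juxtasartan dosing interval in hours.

SCr = 188 / 88.4 = 2.127 mg/dL
CrCl = (140 − 81) × 84.7 / (72 × 2.127) = 4997.3 / 153.14 ≈ 32.6 mL/min
CrCl ≈ 33 mL/min → bracket 30–69 mL/min → every 36 hours.

every 36 hours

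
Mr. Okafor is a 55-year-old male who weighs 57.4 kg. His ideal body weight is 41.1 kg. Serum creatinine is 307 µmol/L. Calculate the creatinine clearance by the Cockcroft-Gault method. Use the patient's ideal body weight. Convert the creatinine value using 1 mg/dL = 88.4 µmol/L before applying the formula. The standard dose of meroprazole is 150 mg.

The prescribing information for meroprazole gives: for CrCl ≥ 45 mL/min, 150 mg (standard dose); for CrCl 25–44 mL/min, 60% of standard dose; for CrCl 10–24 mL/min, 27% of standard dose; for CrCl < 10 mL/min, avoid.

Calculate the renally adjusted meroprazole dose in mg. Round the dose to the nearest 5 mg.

40 mg

SCr = 307 / 88.4 = 3.473 mg/dL
CrCl = (140 − 55) × 41.1 / (72 × 3.473) = 3493.5 / 250.06 ≈ 14.0 mL/min
CrCl ≈ 14 mL/min → bracket 10–24 mL/min.
27% of 150 mg = 40.5 mg → 40 mg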